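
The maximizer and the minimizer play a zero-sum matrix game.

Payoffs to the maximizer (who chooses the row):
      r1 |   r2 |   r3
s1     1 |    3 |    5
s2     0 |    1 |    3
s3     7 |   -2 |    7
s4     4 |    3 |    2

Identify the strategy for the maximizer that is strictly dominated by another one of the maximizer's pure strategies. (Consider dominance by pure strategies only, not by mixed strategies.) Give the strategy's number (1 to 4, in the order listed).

2

Compare s2 with s1: 1 > 0, 3 > 1, 5 > 3.
So s1 strictly dominates s2 for the maximizer; s2 is strictly dominated.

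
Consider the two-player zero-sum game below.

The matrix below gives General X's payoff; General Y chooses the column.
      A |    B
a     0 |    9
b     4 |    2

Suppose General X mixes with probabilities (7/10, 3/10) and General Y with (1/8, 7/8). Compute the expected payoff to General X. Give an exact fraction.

Against (1/8, 7/8), each row's expected payoff is a: 63/8; b: 9/4.
Taking the (7/10, 3/10)-weighted average: (7/10)·(63/8) + (3/10)·(9/4) = 99/16.

99/16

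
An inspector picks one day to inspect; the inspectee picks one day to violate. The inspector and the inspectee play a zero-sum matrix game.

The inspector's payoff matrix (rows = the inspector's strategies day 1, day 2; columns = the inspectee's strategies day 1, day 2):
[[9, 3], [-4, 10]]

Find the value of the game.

Row minima are 3 and -4, so the inspector's maximin is 3; column maxima are 9 and 10, so the inspectee's minimax is 9. These differ, so the equilibrium is in mixed strategies.
Let the inspector play day 1 with probability p. The inspectee is indifferent when 9p − 4(1−p) = 3p + 10(1−p), giving p = 7/10.
Let the inspectee play day 1 with probability q. The inspector is indifferent when 9q + 3(1−q) = −4q + 10(1−q), giving q = 7/20.
The value is 9·(7/20) + (3)·(13/20) = 51/10.

51/10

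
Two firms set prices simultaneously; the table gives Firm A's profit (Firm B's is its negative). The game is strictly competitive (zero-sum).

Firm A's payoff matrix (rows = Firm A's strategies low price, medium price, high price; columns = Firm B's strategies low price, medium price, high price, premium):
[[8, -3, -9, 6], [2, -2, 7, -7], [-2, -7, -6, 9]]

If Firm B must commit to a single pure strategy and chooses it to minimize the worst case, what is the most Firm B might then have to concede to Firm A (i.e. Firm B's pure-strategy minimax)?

The worst case (largest entry) in each column is low price: 8, medium price: -2, high price: 7, premium: 9.
The best (smallest) of these is -2.

-2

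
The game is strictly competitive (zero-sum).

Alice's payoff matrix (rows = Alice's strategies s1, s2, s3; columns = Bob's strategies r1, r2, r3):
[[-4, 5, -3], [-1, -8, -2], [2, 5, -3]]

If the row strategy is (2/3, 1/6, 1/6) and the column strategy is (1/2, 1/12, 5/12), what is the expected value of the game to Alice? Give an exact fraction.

-79/36

Against (1/2, 1/12, 5/12), each row's expected payoff is s1: -17/6; s2: -2; s3: 1/6.
Taking the (2/3, 1/6, 1/6)-weighted average: (2/3)·(-17/6) + (1/6)·(-2) + (1/6)·(1/6) = -79/36.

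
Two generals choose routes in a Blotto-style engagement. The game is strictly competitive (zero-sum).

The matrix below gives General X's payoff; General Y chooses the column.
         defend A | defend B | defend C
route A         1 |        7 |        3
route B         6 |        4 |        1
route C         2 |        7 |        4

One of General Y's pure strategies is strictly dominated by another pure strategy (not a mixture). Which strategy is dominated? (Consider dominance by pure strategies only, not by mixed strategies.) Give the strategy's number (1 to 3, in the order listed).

General Y prefers columns that give General X less. Compare defend B with defend C: 3 < 7, 1 < 4, 4 < 7.
So defend C strictly dominates defend B for General Y; defend B is strictly dominated.

2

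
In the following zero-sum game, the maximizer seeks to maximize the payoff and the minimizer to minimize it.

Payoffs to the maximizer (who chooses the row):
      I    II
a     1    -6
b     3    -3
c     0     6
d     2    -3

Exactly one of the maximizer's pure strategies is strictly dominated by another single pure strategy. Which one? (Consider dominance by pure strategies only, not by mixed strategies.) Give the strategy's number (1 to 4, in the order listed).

Compare a with b: 3 > 1, -3 > -6.
So b strictly dominates a for the maximizer; a is strictly dominated.

1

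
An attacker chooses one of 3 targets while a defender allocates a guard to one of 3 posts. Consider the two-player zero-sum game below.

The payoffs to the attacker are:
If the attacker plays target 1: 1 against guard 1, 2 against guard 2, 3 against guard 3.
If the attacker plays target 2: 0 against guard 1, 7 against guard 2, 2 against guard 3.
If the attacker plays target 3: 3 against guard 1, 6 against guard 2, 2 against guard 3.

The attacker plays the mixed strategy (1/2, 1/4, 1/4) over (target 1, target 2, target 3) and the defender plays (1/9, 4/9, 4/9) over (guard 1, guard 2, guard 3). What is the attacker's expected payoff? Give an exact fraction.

Against (1/9, 4/9, 4/9), each row's expected payoff is target 1: 7/3; target 2: 4; target 3: 35/9.
Taking the (1/2, 1/4, 1/4)-weighted average: (1/2)·(7/3) + (1/4)·(4) + (1/4)·(35/9) = 113/36.

113/36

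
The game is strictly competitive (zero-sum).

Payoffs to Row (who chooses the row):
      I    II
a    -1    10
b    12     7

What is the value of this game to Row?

Row minima are -1 and 7, so Row's maximin is 7; column maxima are 12 and 10, so Column's minimax is 10. These differ, so the equilibrium is in mixed strategies.
Let Row play a with probability p. Column is indifferent when −p + 12(1−p) = 10p + 7(1−p), giving p = 5/16.
Let Column play I with probability q. Row is indifferent when −q + 10(1−q) = 12q + 7(1−q), giving q = 3/16.
The value is -1·(3/16) + (10)·(13/16) = 127/16.

127/16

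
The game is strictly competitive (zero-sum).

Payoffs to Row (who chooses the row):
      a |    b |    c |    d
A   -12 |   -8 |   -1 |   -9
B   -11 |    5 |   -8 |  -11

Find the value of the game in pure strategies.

Row minima: -12, -11 → Row's maximin is -11.
Column maxima: -11, 5, -1, -9 → Column's minimax is -11.
They coincide at (B, a), so the value is -11.

-11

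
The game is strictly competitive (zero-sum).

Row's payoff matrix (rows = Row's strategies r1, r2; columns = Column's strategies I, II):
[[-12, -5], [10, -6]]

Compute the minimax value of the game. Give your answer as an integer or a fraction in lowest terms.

-122/23

Row minima are -12 and -6, so Row's maximin is -6; column maxima are 10 and -5, so Column's minimax is -5. These differ, so the equilibrium is in mixed strategies.
Let Row play r1 with probability p. Column is indifferent when −12p + 10(1−p) = −5p − 6(1−p), giving p = 16/23.
Let Column play I with probability q. Row is indifferent when −12q − 5(1−q) = 10q − 6(1−q), giving q = 1/23.
The value is -12·(1/23) + (-5)·(22/23) = -122/23.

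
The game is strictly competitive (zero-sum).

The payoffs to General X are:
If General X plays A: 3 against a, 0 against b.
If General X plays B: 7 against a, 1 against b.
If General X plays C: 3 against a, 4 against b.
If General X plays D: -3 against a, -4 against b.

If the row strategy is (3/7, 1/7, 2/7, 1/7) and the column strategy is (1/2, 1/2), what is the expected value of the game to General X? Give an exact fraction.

Against (1/2, 1/2), each row's expected payoff is A: 3/2; B: 4; C: 7/2; D: -7/2.
Taking the (3/7, 1/7, 2/7, 1/7)-weighted average: (3/7)·(3/2) + (1/7)·(4) + (2/7)·(7/2) + (1/7)·(-7/2) = 12/7.

12/7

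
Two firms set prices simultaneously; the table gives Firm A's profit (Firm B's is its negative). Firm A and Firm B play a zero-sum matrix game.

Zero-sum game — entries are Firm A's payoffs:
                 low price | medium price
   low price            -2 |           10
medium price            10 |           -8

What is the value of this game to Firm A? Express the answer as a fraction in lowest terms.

Row minima are -2 and -8, so Firm A's maximin is -2; column maxima are 10 and 10, so Firm B's minimax is 10. These differ, so the equilibrium is in mixed strategies.
Let Firm A play low price with probability p. Firm B is indifferent when −2p + 10(1−p) = 10p − 8(1−p), giving p = 3/5.
Let Firm B play low price with probability q. Firm A is indifferent when −2q + 10(1−q) = 10q − 8(1−q), giving q = 3/5.
The value is -2·(3/5) + (10)·(2/5) = 14/5.

14/5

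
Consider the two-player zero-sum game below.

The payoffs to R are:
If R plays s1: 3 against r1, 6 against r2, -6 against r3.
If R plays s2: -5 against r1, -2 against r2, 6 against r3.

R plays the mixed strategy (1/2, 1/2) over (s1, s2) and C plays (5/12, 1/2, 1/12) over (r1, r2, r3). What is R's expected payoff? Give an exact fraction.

Against (5/12, 1/2, 1/12), each row's expected payoff is s1: 15/4; s2: -31/12.
Taking the (1/2, 1/2)-weighted average: (1/2)·(15/4) + (1/2)·(-31/12) = 7/12.

7/12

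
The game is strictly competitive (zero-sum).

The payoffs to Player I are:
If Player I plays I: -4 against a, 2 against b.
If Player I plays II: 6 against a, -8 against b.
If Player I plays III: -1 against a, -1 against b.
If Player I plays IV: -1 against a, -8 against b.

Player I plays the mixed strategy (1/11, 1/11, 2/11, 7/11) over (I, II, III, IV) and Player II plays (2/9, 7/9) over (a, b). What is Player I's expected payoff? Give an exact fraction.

-14/3

Against (2/9, 7/9), each row's expected payoff is I: 2/3; II: -44/9; III: -1; IV: -58/9.
Taking the (1/11, 1/11, 2/11, 7/11)-weighted average: (1/11)·(2/3) + (1/11)·(-44/9) + (2/11)·(-1) + (7/11)·(-58/9) = -14/3.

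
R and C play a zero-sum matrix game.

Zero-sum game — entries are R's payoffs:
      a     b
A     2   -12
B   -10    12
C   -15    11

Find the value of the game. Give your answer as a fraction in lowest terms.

Row C is strictly dominated by row B, so R never plays it.
The remaining 2×2 game on (A, B) × (a, b) has no saddle point. Let R play A with probability p; indifference gives 2p − 10(1−p) = −12p + 12(1−p), so p = 11/18.
Similarly C's optimal q on a is 2/3, and the value is 2·(2/3) + (-12)·(1/3) = -8/3.

-8/3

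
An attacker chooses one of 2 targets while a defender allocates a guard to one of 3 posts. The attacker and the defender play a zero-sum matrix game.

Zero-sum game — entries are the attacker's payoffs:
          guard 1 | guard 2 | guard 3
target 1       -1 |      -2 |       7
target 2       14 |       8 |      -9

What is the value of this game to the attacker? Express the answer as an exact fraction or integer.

Column guard 1 is strictly dominated by guard 2 for the defender (it gives the attacker more in every row).
The remaining 2×2 game on (target 1, target 2) × (guard 2, guard 3) has no saddle point. Let the attacker play target 1 with probability p; indifference gives −2p + 8(1−p) = 7p − 9(1−p), so p = 17/26.
Similarly the defender's optimal q on guard 2 is 8/13, and the value is -2·(8/13) + (7)·(5/13) = 19/13.

19/13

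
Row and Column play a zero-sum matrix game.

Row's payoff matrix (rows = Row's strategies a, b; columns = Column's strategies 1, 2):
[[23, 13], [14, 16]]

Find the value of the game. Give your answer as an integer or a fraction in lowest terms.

31/2

Row minima are 13 and 14, so Row's maximin is 14; column maxima are 23 and 16, so Column's minimax is 16. These differ, so the equilibrium is in mixed strategies.
Let Row play a with probability p. Column is indifferent when 23p + 14(1−p) = 13p + 16(1−p), giving p = 1/6.
Let Column play 1 with probability q. Row is indifferent when 23q + 13(1−q) = 14q + 16(1−q), giving q = 1/4.
The value is 23·(1/4) + (13)·(3/4) = 31/2.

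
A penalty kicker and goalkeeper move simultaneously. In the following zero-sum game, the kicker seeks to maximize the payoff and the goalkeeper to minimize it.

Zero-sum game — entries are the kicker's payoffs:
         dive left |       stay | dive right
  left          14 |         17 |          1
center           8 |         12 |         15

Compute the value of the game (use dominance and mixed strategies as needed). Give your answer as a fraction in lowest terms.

101/10

Column stay is strictly dominated by dive left for the goalkeeper (it gives the kicker more in every row).
The remaining 2×2 game on (left, center) × (dive left, dive right) has no saddle point. Let the kicker play left with probability p; indifference gives 14p + 8(1−p) = p + 15(1−p), so p = 7/20.
Similarly the goalkeeper's optimal q on dive left is 7/10, and the value is 14·(7/10) + (1)·(3/10) = 101/10.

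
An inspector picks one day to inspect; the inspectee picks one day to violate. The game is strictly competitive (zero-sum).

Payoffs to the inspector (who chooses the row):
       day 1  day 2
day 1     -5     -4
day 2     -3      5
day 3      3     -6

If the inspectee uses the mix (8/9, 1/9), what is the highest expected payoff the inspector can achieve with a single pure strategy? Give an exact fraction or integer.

2

day 1: (-5)·(8/9) + (-4)·(1/9) = -44/9.
day 2: (-3)·(8/9) + (5)·(1/9) = -19/9.
day 3: (3)·(8/9) + (-6)·(1/9) = 2.
The best pure response is day 3 with expected payoff 2.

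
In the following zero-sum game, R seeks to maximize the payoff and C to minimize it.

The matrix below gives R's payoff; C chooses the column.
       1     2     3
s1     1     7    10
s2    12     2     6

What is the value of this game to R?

Column 3 is strictly dominated by 2 for C (it gives R more in every row).
The remaining 2×2 game on (s1, s2) × (1, 2) has no saddle point. Let R play s1 with probability p; indifference gives p + 12(1−p) = 7p + 2(1−p), so p = 5/8.
Similarly C's optimal q on 1 is 5/16, and the value is 1·(5/16) + (7)·(11/16) = 41/8.

41/8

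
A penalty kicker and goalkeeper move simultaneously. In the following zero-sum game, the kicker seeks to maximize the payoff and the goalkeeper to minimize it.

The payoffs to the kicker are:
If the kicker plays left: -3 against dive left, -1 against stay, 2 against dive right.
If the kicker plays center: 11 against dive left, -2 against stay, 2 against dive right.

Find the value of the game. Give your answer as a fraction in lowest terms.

-17/15

Column dive right is strictly dominated by stay for the goalkeeper (it gives the kicker more in every row).
The remaining 2×2 game on (left, center) × (dive left, stay) has no saddle point. Let the kicker play left with probability p; indifference gives −3p + 11(1−p) = −p − 2(1−p), so p = 13/15.
Similarly the goalkeeper's optimal q on dive left is 1/15, and the value is -3·(1/15) + (-1)·(14/15) = -17/15.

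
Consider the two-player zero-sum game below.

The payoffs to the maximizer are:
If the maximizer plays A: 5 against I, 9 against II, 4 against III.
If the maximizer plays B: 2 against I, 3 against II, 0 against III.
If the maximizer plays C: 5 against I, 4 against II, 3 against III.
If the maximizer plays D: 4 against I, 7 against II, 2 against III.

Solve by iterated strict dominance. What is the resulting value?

Column II is strictly dominated by III for the minimizer (4<9, 0<3, 3<4, 2<7); eliminate II.
Row D is strictly dominated by row A (5>4, 4>2); eliminate D.
Row B is strictly dominated by row A (5>2, 4>0); eliminate B.
Column I is strictly dominated by III for the minimizer (4<5, 3<5); eliminate I.
Row C is strictly dominated by row A (4>3); eliminate C.
Only (A, III) remains, with payoff 4.

4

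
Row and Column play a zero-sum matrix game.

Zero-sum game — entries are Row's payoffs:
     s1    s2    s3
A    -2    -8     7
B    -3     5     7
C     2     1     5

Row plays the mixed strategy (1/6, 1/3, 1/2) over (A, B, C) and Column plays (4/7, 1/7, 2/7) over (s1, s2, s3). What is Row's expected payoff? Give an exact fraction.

23/14

Against (4/7, 1/7, 2/7), each row's expected payoff is A: -2/7; B: 1; C: 19/7.
Taking the (1/6, 1/3, 1/2)-weighted average: (1/6)·(-2/7) + (1/3)·(1) + (1/2)·(19/7) = 23/14.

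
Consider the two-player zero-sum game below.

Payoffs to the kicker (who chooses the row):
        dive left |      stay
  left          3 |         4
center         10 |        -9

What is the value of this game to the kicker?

Row minima are 3 and -9, so the kicker's maximin is 3; column maxima are 10 and 4, so the goalkeeper's minimax is 4. These differ, so the equilibrium is in mixed strategies.
Let the kicker play left with probability p. The goalkeeper is indifferent when 3p + 10(1−p) = 4p − 9(1−p), giving p = 19/20.
Let the goalkeeper play dive left with probability q. The kicker is indifferent when 3q + 4(1−q) = 10q − 9(1−q), giving q = 13/20.
The value is 3·(13/20) + (4)·(7/20) = 67/20.

67/20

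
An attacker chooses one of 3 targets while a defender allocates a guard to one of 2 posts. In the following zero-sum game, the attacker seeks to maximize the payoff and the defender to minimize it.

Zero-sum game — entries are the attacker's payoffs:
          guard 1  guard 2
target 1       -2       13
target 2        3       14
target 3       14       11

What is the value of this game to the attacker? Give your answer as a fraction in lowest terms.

Row target 1 is strictly dominated by row target 2, so the attacker never plays it.
The remaining 2×2 game on (target 2, target 3) × (guard 1, guard 2) has no saddle point. Let the attacker play target 2 with probability p; indifference gives 3p + 14(1−p) = 14p + 11(1−p), so p = 3/14.
Similarly the defender's optimal q on guard 1 is 3/14, and the value is 3·(3/14) + (14)·(11/14) = 163/14.

163/14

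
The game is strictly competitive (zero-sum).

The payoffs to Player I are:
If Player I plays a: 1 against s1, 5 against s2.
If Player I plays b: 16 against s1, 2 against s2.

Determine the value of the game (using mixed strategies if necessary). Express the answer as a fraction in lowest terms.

Row minima are 1 and 2, so Player I's maximin is 2; column maxima are 16 and 5, so Player II's minimax is 5. These differ, so the equilibrium is in mixed strategies.
Let Player I play a with probability p. Player II is indifferent when p + 16(1−p) = 5p + 2(1−p), giving p = 7/9.
Let Player II play s1 with probability q. Player I is indifferent when q + 5(1−q) = 16q + 2(1−q), giving q = 1/6.
The value is 1·(1/6) + (5)·(5/6) = 13/3.

13/3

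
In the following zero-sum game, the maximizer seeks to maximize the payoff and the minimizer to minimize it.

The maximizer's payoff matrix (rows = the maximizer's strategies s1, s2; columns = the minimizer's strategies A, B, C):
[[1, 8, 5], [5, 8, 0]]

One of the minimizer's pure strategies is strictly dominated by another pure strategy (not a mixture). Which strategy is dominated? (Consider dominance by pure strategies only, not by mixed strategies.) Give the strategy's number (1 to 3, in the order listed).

The minimizer prefers columns that give the maximizer less. Compare B with A: 1 < 8, 5 < 8.
So A strictly dominates B for the minimizer; B is strictly dominated.

2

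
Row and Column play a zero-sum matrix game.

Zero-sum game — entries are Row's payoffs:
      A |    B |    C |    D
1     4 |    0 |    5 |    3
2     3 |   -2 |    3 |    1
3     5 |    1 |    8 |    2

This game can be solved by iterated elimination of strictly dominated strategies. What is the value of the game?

1

Row 2 is strictly dominated by row 1 (4>3, 0>-2, 5>3, 3>1); eliminate 2.
Column C is strictly dominated by A for Column (4<5, 5<8); eliminate C.
Column A is strictly dominated by B for Column (0<4, 1<5); eliminate A.
Column D is strictly dominated by B for Column (0<3, 1<2); eliminate D.
Row 1 is strictly dominated by row 3 (1>0); eliminate 1.
Only (3, B) remains, with payoff 1.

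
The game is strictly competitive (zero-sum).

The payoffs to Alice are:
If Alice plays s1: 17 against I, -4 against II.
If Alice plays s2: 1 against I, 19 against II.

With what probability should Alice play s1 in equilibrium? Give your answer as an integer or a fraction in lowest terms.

6/13

Row minima are -4 and 1, so Alice's maximin is 1; column maxima are 17 and 19, so Bob's minimax is 17. These differ, so the equilibrium is in mixed strategies.
Let Alice play s1 with probability p. Bob is indifferent when 17p + (1−p) = −4p + 19(1−p), giving p = 6/13.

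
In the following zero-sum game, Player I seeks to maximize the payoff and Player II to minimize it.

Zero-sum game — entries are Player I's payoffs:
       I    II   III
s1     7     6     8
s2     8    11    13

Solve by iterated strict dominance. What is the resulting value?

8

Row s1 is strictly dominated by row s2 (8>7, 11>6, 13>8); eliminate s1.
Column III is strictly dominated by I for Player II (8<13); eliminate III.
Column II is strictly dominated by I for Player II (8<11); eliminate II.
Only (s2, I) remains, with payoff 8.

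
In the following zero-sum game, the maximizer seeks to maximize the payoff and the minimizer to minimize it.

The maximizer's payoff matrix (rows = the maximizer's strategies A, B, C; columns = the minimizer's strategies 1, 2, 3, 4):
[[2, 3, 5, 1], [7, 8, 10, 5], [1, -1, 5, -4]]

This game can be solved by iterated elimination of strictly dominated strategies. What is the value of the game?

5

Column 3 is strictly dominated by 1 for the minimizer (2<5, 7<10, 1<5); eliminate 3.
Column 1 is strictly dominated by 4 for the minimizer (1<2, 5<7, -4<1); eliminate 1.
Column 2 is strictly dominated by 4 for the minimizer (1<3, 5<8, -4<-1); eliminate 2.
Row A is strictly dominated by row B (5>1); eliminate A.
Row C is strictly dominated by row B (5>-4); eliminate C.
Only (B, 4) remains, with payoff 5.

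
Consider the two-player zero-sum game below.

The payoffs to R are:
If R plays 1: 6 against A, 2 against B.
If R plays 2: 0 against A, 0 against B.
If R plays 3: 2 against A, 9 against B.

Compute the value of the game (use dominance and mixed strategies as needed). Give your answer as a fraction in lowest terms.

50/11

Row 2 is strictly dominated by row 1, so R never plays it.
The remaining 2×2 game on (1, 3) × (A, B) has no saddle point. Let R play 1 with probability p; indifference gives 6p + 2(1−p) = 2p + 9(1−p), so p = 7/11.
Similarly C's optimal q on A is 7/11, and the value is 6·(7/11) + (2)·(4/11) = 50/11.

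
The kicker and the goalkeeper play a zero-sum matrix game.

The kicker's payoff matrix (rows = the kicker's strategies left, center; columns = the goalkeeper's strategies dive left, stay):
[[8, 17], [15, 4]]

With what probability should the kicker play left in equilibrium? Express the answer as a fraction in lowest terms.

11/20

Row minima are 8 and 4, so the kicker's maximin is 8; column maxima are 15 and 17, so the goalkeeper's minimax is 15. These differ, so the equilibrium is in mixed strategies.
Let the kicker play left with probability p. The goalkeeper is indifferent when 8p + 15(1−p) = 17p + 4(1−p), giving p = 11/20.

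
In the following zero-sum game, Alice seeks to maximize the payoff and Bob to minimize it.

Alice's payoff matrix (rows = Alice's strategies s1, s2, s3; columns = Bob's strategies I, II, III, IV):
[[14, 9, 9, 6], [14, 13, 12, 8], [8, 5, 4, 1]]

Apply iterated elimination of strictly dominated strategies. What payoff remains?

8

Column II is strictly dominated by IV for Bob (6<9, 8<13, 1<5); eliminate II.
Column I is strictly dominated by III for Bob (9<14, 12<14, 4<8); eliminate I.
Column III is strictly dominated by IV for Bob (6<9, 8<12, 1<4); eliminate III.
Row s3 is strictly dominated by row s1 (6>1); eliminate s3.
Row s1 is strictly dominated by row s2 (8>6); eliminate s1.
Only (s2, IV) remains, with payoff 8.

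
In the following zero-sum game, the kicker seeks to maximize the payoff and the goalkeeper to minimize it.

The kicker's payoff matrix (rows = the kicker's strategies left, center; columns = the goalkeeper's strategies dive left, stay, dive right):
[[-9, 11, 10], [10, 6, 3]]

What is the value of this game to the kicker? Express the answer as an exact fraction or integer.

127/26

Column stay is strictly dominated by dive right for the goalkeeper (it gives the kicker more in every row).
The remaining 2×2 game on (left, center) × (dive left, dive right) has no saddle point. Let the kicker play left with probability p; indifference gives −9p + 10(1−p) = 10p + 3(1−p), so p = 7/26.
Similarly the goalkeeper's optimal q on dive left is 7/26, and the value is -9·(7/26) + (10)·(19/26) = 127/26.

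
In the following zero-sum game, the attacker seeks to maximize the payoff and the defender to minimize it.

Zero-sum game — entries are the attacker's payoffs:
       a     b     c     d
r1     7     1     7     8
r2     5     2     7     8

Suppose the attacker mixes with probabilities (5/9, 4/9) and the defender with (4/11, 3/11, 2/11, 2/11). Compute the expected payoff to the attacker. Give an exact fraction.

Against (4/11, 3/11, 2/11, 2/11), each row's expected payoff is r1: 61/11; r2: 56/11.
Taking the (5/9, 4/9)-weighted average: (5/9)·(61/11) + (4/9)·(56/11) = 529/99.

529/99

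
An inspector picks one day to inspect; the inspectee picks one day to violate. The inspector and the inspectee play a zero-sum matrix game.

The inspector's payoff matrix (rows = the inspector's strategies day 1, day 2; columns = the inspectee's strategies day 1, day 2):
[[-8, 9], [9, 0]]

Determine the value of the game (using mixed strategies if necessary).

Row minima are -8 and 0, so the inspector's maximin is 0; column maxima are 9 and 9, so the inspectee's minimax is 9. These differ, so the equilibrium is in mixed strategies.
Let the inspector play day 1 with probability p. The inspectee is indifferent when −8p + 9(1−p) = 9p, giving p = 9/26.
Let the inspectee play day 1 with probability q. The inspector is indifferent when −8q + 9(1−q) = 9q, giving q = 9/26.
The value is -8·(9/26) + (9)·(17/26) = 81/26.

81/26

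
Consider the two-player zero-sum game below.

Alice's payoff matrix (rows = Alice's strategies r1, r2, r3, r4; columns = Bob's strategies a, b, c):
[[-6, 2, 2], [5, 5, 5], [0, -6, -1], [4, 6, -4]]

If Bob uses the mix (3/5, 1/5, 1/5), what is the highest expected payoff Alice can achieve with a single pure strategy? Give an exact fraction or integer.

5

r1: (-6)·(3/5) + (2)·(1/5) + (2)·(1/5) = -14/5.
r2: (5)·(3/5) + (5)·(1/5) + (5)·(1/5) = 5.
r3: (0)·(3/5) + (-6)·(1/5) + (-1)·(1/5) = -7/5.
r4: (4)·(3/5) + (6)·(1/5) + (-4)·(1/5) = 14/5.
The best pure response is r2 with expected payoff 5.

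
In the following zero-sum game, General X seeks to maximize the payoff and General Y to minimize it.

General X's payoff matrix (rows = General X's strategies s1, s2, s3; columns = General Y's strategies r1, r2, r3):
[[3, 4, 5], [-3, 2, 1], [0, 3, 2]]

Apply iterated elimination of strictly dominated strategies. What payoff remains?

3

Column r3 is strictly dominated by r1 for General Y (3<5, -3<1, 0<2); eliminate r3.
Row s3 is strictly dominated by row s1 (3>0, 4>3); eliminate s3.
Column r2 is strictly dominated by r1 for General Y (3<4, -3<2); eliminate r2.
Row s2 is strictly dominated by row s1 (3>-3); eliminate s2.
Only (s1, r1) remains, with payoff 3.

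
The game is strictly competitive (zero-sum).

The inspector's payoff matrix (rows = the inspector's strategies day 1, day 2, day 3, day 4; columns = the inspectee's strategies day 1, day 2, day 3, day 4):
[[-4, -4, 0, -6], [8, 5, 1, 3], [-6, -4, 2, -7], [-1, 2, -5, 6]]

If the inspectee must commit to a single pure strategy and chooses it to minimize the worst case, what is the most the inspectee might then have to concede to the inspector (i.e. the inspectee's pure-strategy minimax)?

2

The worst case (largest entry) in each column is day 1: 8, day 2: 5, day 3: 2, day 4: 6.
The best (smallest) of these is 2.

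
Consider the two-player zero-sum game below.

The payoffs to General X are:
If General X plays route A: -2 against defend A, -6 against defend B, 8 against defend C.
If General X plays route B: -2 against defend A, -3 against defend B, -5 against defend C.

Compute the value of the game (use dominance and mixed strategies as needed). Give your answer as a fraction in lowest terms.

Column defend A is strictly dominated by defend B for General Y (it gives General X more in every row).
The remaining 2×2 game on (route A, route B) × (defend B, defend C) has no saddle point. Let General X play route A with probability p; indifference gives −6p − 3(1−p) = 8p − 5(1−p), so p = 1/8.
Similarly General Y's optimal q on defend B is 13/16, and the value is -6·(13/16) + (8)·(3/16) = -27/8.

-27/8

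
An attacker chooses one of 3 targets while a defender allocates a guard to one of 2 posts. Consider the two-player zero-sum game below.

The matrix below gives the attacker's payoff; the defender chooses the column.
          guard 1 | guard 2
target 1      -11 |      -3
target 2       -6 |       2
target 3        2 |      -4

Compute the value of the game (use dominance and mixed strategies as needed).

-10/7

Row target 1 is strictly dominated by row target 2, so the attacker never plays it.
The remaining 2×2 game on (target 2, target 3) × (guard 1, guard 2) has no saddle point. Let the attacker play target 2 with probability p; indifference gives −6p + 2(1−p) = 2p − 4(1−p), so p = 3/7.
Similarly the defender's optimal q on guard 1 is 3/7, and the value is -6·(3/7) + (2)·(4/7) = -10/7.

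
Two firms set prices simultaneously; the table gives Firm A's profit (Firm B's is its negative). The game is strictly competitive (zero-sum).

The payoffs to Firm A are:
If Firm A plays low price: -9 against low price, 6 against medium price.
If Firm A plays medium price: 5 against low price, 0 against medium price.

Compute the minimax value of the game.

Row minima are -9 and 0, so Firm A's maximin is 0; column maxima are 5 and 6, so Firm B's minimax is 5. These differ, so the equilibrium is in mixed strategies.
Let Firm A play low price with probability p. Firm B is indifferent when −9p + 5(1−p) = 6p, giving p = 1/4.
Let Firm B play low price with probability q. Firm A is indifferent when −9q + 6(1−q) = 5q, giving q = 3/10.
The value is -9·(3/10) + (6)·(7/10) = 3/2.

3/2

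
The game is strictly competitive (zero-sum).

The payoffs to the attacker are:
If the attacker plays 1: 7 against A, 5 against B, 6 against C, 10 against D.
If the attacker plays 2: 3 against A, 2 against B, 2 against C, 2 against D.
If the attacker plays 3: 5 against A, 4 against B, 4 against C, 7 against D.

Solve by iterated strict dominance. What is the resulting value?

Column A is strictly dominated by B for the defender (5<7, 2<3, 4<5); eliminate A.
Row 3 is strictly dominated by row 1 (5>4, 6>4, 10>7); eliminate 3.
Row 2 is strictly dominated by row 1 (5>2, 6>2, 10>2); eliminate 2.
Column D is strictly dominated by B for the defender (5<10); eliminate D.
Column C is strictly dominated by B for the defender (5<6); eliminate C.
Only (1, B) remains, with payoff 5.

5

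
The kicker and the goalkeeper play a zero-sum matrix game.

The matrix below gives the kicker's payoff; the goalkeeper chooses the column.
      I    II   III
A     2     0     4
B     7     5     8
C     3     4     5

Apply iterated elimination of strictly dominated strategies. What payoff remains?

5

Column III is strictly dominated by I for the goalkeeper (2<4, 7<8, 3<5); eliminate III.
Row C is strictly dominated by row B (7>3, 5>4); eliminate C.
Row A is strictly dominated by row B (7>2, 5>0); eliminate A.
Column I is strictly dominated by II for the goalkeeper (5<7); eliminate I.
Only (B, II) remains, with payoff 5.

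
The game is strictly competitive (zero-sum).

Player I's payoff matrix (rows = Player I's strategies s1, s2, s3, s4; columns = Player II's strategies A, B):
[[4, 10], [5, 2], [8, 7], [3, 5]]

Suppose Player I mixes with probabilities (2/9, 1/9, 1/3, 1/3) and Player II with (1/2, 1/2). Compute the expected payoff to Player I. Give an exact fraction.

Against (1/2, 1/2), each row's expected payoff is s1: 7; s2: 7/2; s3: 15/2; s4: 4.
Taking the (2/9, 1/9, 1/3, 1/3)-weighted average: (2/9)·(7) + (1/9)·(7/2) + (1/3)·(15/2) + (1/3)·(4) = 52/9.

52/9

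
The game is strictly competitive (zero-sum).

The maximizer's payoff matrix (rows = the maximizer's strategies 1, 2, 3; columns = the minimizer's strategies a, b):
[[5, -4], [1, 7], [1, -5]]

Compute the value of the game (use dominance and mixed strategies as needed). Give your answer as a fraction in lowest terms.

13/5

Row 3 is strictly dominated by row 1, so the maximizer never plays it.
The remaining 2×2 game on (1, 2) × (a, b) has no saddle point. Let the maximizer play 1 with probability p; indifference gives 5p + (1−p) = −4p + 7(1−p), so p = 2/5.
Similarly the minimizer's optimal q on a is 11/15, and the value is 5·(11/15) + (-4)·(4/15) = 13/5.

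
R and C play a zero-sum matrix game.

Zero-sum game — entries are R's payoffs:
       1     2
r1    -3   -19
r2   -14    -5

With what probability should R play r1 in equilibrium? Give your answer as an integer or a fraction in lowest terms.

Row minima are -19 and -14, so R's maximin is -14; column maxima are -3 and -5, so C's minimax is -5. These differ, so the equilibrium is in mixed strategies.
Let R play r1 with probability p. C is indifferent when −3p − 14(1−p) = −19p − 5(1−p), giving p = 9/25.

9/25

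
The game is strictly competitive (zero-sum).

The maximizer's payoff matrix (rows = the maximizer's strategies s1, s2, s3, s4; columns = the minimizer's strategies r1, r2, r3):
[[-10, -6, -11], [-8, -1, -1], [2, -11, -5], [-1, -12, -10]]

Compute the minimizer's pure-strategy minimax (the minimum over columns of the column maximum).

-1

The worst case (largest entry) in each column is r1: 2, r2: -1, r3: -1.
The best (smallest) of these is -1.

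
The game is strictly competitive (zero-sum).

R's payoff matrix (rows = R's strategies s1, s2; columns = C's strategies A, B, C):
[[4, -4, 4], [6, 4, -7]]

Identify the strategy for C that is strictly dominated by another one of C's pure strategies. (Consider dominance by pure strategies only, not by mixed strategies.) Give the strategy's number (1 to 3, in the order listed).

C prefers columns that give R less. Compare A with B: -4 < 4, 4 < 6.
So B strictly dominates A for C; A is strictly dominated.

1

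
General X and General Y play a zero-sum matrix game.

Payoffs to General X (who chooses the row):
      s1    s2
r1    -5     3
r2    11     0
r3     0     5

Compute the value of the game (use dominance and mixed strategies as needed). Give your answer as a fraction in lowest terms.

Row r1 is strictly dominated by row r3, so General X never plays it.
The remaining 2×2 game on (r2, r3) × (s1, s2) has no saddle point. Let General X play r2 with probability p; indifference gives 11p = 5(1−p), so p = 5/16.
Similarly General Y's optimal q on s1 is 5/16, and the value is 11·(5/16) + (0)·(11/16) = 55/16.

55/16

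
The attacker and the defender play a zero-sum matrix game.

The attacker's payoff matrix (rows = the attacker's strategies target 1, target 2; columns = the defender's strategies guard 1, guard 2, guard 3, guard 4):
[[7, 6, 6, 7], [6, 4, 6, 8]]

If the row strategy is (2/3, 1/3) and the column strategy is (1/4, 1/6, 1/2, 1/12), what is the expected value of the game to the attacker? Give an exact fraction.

Against (1/4, 1/6, 1/2, 1/12), each row's expected payoff is target 1: 19/3; target 2: 35/6.
Taking the (2/3, 1/3)-weighted average: (2/3)·(19/3) + (1/3)·(35/6) = 37/6.

37/6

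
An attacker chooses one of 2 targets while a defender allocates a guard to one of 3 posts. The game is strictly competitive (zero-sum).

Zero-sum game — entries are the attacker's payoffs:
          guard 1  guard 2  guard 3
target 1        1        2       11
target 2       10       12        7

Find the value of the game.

103/13

Column guard 2 is strictly dominated by guard 1 for the defender (it gives the attacker more in every row).
The remaining 2×2 game on (target 1, target 2) × (guard 1, guard 3) has no saddle point. Let the attacker play target 1 with probability p; indifference gives p + 10(1−p) = 11p + 7(1−p), so p = 3/13.
Similarly the defender's optimal q on guard 1 is 4/13, and the value is 1·(4/13) + (11)·(9/13) = 103/13.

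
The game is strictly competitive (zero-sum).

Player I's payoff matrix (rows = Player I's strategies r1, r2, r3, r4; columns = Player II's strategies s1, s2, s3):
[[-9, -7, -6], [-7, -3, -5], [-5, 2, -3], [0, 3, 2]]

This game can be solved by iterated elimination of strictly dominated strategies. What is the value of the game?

Column s2 is strictly dominated by s1 for Player II (-9<-7, -7<-3, -5<2, 0<3); eliminate s2.
Row r1 is strictly dominated by row r2 (-7>-9, -5>-6); eliminate r1.
Row r3 is strictly dominated by row r4 (0>-5, 2>-3); eliminate r3.
Row r2 is strictly dominated by row r4 (0>-7, 2>-5); eliminate r2.
Column s3 is strictly dominated by s1 for Player II (0<2); eliminate s3.
Only (r4, s1) remains, with payoff 0.

0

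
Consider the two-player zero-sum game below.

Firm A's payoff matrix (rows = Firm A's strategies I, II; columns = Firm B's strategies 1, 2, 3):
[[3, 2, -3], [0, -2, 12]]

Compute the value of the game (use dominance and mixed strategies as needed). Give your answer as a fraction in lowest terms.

18/19

Column 1 is strictly dominated by 2 for Firm B (it gives Firm A more in every row).
The remaining 2×2 game on (I, II) × (2, 3) has no saddle point. Let Firm A play I with probability p; indifference gives 2p − 2(1−p) = −3p + 12(1−p), so p = 14/19.
Similarly Firm B's optimal q on 2 is 15/19, and the value is 2·(15/19) + (-3)·(4/19) = 18/19.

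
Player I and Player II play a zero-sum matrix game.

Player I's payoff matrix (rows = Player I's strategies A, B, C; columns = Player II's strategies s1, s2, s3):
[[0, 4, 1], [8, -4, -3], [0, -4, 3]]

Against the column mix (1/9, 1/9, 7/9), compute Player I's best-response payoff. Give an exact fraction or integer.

17/9

A: (0)·(1/9) + (4)·(1/9) + (1)·(7/9) = 11/9.
B: (8)·(1/9) + (-4)·(1/9) + (-3)·(7/9) = -17/9.
C: (0)·(1/9) + (-4)·(1/9) + (3)·(7/9) = 17/9.
The best pure response is C with expected payoff 17/9.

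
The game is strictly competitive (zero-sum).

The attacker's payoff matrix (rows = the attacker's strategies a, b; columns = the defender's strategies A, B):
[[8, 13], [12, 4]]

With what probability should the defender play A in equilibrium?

Row minima are 8 and 4, so the attacker's maximin is 8; column maxima are 12 and 13, so the defender's minimax is 12. These differ, so the equilibrium is in mixed strategies.
Let the defender play A with probability q. The attacker is indifferent when 8q + 13(1−q) = 12q + 4(1−q), giving q = 9/13.

9/13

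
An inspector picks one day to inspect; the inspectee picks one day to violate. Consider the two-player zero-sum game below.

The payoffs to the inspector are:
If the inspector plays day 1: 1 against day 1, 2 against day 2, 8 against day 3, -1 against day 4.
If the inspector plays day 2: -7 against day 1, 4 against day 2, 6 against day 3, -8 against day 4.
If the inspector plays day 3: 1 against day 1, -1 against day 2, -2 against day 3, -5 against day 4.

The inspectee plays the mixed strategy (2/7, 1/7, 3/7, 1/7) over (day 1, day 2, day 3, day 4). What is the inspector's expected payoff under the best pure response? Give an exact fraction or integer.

27/7

day 1: (1)·(2/7) + (2)·(1/7) + (8)·(3/7) + (-1)·(1/7) = 27/7.
day 2: (-7)·(2/7) + (4)·(1/7) + (6)·(3/7) + (-8)·(1/7) = 0.
day 3: (1)·(2/7) + (-1)·(1/7) + (-2)·(3/7) + (-5)·(1/7) = -10/7.
The best pure response is day 1 with expected payoff 27/7.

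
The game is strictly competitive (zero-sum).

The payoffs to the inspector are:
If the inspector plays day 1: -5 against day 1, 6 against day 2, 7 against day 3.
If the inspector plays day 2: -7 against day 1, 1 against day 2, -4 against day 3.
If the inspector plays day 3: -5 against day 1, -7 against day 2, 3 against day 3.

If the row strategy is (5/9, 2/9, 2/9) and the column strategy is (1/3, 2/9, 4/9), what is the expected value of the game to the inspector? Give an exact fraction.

Against (1/3, 2/9, 4/9), each row's expected payoff is day 1: 25/9; day 2: -35/9; day 3: -17/9.
Taking the (5/9, 2/9, 2/9)-weighted average: (5/9)·(25/9) + (2/9)·(-35/9) + (2/9)·(-17/9) = 7/27.

7/27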